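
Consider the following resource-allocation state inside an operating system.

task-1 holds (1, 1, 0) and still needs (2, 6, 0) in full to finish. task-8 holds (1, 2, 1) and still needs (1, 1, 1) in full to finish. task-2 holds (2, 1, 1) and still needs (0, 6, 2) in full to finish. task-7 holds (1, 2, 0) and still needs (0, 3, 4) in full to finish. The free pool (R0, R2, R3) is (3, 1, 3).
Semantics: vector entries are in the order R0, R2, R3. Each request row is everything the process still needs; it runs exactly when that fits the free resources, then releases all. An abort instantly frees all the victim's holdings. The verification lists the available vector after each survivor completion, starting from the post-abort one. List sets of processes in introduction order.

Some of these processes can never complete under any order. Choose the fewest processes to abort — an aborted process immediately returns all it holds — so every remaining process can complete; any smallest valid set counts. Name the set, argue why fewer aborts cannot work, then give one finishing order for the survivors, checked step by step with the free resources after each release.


The answer: abort task-1.
Key observation: the returned (1, 1, 0) from task-1 is what brings task-2 — unrunnable before, under any order — into play at step 3.
Minimality: the empty abort set fails — the state is deadlocked as it stands.
The survivors complete as task-8, task-7, task-2. Verifying each step (starting from the post-abort pool):
  pool = (4, 2, 3)
  run task-8 (needs (1, 1, 1), free (4, 2, 3)); after release of (1, 2, 1) the pool is (5, 4, 4)
  run task-7 (needs (0, 3, 4), free (5, 4, 4)); after release of (1, 2, 0) the pool is (6, 6, 4)
  run task-2 (needs (0, 6, 2), free (6, 6, 4)); after release of (2, 1, 1) the pool is (8, 7, 5)


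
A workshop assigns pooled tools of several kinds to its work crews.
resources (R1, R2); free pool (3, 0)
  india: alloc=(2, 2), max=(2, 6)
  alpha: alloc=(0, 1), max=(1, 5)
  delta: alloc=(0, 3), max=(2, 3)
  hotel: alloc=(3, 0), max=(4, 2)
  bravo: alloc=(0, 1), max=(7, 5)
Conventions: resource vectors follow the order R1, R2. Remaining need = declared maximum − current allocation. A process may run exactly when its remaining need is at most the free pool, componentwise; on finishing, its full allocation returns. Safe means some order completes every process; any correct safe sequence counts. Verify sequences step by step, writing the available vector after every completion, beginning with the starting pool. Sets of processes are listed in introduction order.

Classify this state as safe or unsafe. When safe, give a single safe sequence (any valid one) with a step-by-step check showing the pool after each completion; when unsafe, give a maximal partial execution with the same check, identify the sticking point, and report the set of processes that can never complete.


UNSAFE — no complete ordering exists.
Key observation: R2 is the bottleneck — with delta, hotel done the pool holds (6, 3), short of every remaining need.
The run delta, hotel cannot be extended any further. Verifying each step:
  pool = (3, 0)
  delta needs (2, 0) <= (3, 0) -> finishes; pool += (0, 3) = (3, 3)
  hotel needs (1, 2) <= (3, 3) -> finishes; pool += (3, 0) = (6, 3)
  blocked: india wants (0, 4), pool (6, 3) — not enough R2
  blocked: alpha wants (1, 4), pool (6, 3) — not enough R2
  blocked: bravo wants (7, 4), pool (6, 3) — not enough R1 and R2
Never able to finish: india, alpha and bravo.


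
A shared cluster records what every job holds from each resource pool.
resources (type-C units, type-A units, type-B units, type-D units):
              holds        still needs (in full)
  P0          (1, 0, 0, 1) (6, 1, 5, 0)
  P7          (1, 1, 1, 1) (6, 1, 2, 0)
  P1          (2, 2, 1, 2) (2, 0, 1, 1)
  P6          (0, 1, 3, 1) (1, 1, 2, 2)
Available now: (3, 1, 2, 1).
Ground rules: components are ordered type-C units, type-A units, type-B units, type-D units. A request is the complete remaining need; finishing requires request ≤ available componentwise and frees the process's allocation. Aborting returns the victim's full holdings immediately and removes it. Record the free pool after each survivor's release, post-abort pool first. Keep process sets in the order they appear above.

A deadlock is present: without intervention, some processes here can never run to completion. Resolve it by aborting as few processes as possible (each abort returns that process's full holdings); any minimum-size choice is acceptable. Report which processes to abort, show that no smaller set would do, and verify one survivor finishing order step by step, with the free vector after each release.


Abort P7.
Key observation: aborting P7 returns (1, 1, 1, 1), and P0 — hopeless before — runs at step 3 with the returned capacity in the pool.
Why nothing smaller works: aborting no one leaves the state deadlocked as given.
The survivors complete as P1, P6, P0. Verifying each step (starting from the post-abort pool):
  pool = (4, 2, 3, 2)
  run P1 (needs (2, 0, 1, 1), free (4, 2, 3, 2)); after release of (2, 2, 1, 2) the pool is (6, 4, 4, 4)
  run P6 (needs (1, 1, 2, 2), free (6, 4, 4, 4)); after release of (0, 1, 3, 1) the pool is (6, 5, 7, 5)
  run P0 (needs (6, 1, 5, 0), free (6, 5, 7, 5)); after release of (1, 0, 0, 1) the pool is (7, 5, 7, 6)


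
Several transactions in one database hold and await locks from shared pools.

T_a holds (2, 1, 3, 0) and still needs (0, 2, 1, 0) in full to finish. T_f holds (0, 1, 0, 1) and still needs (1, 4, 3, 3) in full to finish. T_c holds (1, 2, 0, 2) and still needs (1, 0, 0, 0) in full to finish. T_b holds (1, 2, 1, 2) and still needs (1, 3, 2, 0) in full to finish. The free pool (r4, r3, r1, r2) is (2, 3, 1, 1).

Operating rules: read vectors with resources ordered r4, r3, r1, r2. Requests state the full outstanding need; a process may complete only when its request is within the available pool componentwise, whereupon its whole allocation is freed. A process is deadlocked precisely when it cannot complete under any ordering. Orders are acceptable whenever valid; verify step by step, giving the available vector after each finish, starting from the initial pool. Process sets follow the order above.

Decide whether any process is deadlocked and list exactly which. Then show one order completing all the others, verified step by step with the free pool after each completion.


The deadlocked set is empty.
Key observation: T_a fits the free pool immediately, and its release cascades until everyone finishes.
The rest can finish in the order T_a, T_c, T_f, T_b. Walking it through:
  pool = (2, 3, 1, 1)
  T_a needs (0, 2, 1, 0) <= (2, 3, 1, 1) -> finishes; pool += (2, 1, 3, 0) = (4, 4, 4, 1)
  T_c needs (1, 0, 0, 0) <= (4, 4, 4, 1) -> finishes; pool += (1, 2, 0, 2) = (5, 6, 4, 3)
  T_f needs (1, 4, 3, 3) <= (5, 6, 4, 3) -> finishes; pool += (0, 1, 0, 1) = (5, 7, 4, 4)
  T_b needs (1, 3, 2, 0) <= (5, 7, 4, 4) -> finishes; pool += (1, 2, 1, 2) = (6, 9, 5, 6)


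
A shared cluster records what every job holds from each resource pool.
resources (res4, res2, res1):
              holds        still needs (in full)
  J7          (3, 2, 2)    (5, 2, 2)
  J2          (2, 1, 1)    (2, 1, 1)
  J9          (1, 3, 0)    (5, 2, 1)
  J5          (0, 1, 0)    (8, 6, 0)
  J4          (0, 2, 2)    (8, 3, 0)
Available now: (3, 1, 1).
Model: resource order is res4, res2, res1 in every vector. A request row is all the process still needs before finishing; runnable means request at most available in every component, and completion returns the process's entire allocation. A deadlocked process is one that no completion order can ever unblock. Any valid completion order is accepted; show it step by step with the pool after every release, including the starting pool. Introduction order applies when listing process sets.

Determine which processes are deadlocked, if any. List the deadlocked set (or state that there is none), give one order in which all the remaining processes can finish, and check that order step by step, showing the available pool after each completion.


No process is deadlocked.
Key observation: J2 leads a chain of completions in which each release enables another process.
A valid finishing order for the others: J2, J7, J9, J4, J5. Walking it through:
  pool = (3, 1, 1)
  run J2 (needs (2, 1, 1), free (3, 1, 1)); after release of (2, 1, 1) the pool is (5, 2, 2)
  run J7 (needs (5, 2, 2), free (5, 2, 2)); after release of (3, 2, 2) the pool is (8, 4, 4)
  run J9 (needs (5, 2, 1), free (8, 4, 4)); after release of (1, 3, 0) the pool is (9, 7, 4)
  run J4 (needs (8, 3, 0), free (9, 7, 4)); after release of (0, 2, 2) the pool is (9, 9, 6)
  run J5 (needs (8, 6, 0), free (9, 9, 6)); after release of (0, 1, 0) the pool is (9, 10, 6)


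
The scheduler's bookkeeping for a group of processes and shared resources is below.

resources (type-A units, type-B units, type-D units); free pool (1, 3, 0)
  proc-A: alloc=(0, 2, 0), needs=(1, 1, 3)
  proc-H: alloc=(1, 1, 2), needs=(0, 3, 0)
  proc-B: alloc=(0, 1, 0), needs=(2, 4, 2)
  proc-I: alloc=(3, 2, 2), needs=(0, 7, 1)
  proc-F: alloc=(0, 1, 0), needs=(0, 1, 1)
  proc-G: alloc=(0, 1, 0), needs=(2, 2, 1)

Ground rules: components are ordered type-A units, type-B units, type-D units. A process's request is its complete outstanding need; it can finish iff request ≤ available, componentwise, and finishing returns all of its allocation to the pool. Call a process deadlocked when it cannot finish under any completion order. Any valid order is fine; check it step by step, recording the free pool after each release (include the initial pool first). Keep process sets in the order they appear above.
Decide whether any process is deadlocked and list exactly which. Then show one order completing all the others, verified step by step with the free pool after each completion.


No process is deadlocked.
Key observation: beginning at proc-H, releases accumulate fast enough that every process eventually fits.
A valid finishing order for the others: proc-H, proc-F, proc-B, proc-G, proc-I, proc-A. Step-by-step check:
  pool = (1, 3, 0)
  proc-H: need (0, 3, 0) fits (1, 3, 0); releases (1, 1, 2), pool now (2, 4, 2)
  proc-F: need (0, 1, 1) fits (2, 4, 2); releases (0, 1, 0), pool now (2, 5, 2)
  proc-B: need (2, 4, 2) fits (2, 5, 2); releases (0, 1, 0), pool now (2, 6, 2)
  proc-G: need (2, 2, 1) fits (2, 6, 2); releases (0, 1, 0), pool now (2, 7, 2)
  proc-I: need (0, 7, 1) fits (2, 7, 2); releases (3, 2, 2), pool now (5, 9, 4)
  proc-A: need (1, 1, 3) fits (5, 9, 4); releases (0, 2, 0), pool now (5, 11, 4)


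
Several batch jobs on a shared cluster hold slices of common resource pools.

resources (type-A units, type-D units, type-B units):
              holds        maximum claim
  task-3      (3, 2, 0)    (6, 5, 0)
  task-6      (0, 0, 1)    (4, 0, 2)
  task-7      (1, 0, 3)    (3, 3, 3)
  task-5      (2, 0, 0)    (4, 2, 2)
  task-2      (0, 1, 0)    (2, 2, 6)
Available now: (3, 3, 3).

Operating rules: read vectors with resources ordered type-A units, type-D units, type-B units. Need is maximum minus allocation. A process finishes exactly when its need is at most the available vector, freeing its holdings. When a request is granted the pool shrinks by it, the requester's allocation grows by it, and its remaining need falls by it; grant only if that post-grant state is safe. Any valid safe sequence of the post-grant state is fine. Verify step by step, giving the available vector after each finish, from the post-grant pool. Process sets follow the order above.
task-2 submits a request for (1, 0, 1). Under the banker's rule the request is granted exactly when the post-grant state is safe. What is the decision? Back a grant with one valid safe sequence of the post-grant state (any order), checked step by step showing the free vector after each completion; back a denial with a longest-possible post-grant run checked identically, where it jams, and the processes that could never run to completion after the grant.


GRANT. The post-grant state is safe; one safe sequence: task-7, task-2, task-6, task-5, task-3.
Key observation: after the grant the pool drops to (2, 3, 2), which still lets task-7 finish first and unwind the rest.
Step-by-step check of the post-grant state:
  pool = (2, 3, 2)
  task-7: need (2, 3, 0) fits (2, 3, 2); releases (1, 0, 3), pool now (3, 3, 5)
  task-2: need (1, 1, 5) fits (3, 3, 5); releases (1, 1, 1), pool now (4, 4, 6)
  task-6: need (4, 0, 1) fits (4, 4, 6); releases (0, 0, 1), pool now (4, 4, 7)
  task-5: need (2, 2, 2) fits (4, 4, 7); releases (2, 0, 0), pool now (6, 4, 7)
  task-3: need (3, 3, 0) fits (6, 4, 7); releases (3, 2, 0), pool now (9, 6, 7)


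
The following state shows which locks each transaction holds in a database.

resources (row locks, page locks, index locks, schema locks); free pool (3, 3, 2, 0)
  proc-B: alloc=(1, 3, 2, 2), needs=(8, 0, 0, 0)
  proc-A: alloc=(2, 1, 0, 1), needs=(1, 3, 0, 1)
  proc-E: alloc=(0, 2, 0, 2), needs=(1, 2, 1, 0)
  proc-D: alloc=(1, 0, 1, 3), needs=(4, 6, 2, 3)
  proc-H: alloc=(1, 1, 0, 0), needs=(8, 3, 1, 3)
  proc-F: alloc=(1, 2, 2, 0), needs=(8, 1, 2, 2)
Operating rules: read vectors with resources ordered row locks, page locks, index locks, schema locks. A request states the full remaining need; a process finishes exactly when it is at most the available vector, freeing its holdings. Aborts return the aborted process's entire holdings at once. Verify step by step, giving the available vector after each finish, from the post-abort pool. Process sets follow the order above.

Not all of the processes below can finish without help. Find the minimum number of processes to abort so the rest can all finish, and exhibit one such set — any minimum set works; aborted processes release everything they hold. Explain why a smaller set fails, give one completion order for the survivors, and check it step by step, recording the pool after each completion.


Abort proc-H and proc-F.
Key observation: the returned (2, 3, 2, 0) from proc-H and proc-F is what brings proc-B — unrunnable before, under any order — into play at step 4.
Why nothing smaller works — every single abort fails: proc-B alone leaves proc-H blocked (short on row locks); proc-A alone leaves proc-B blocked (short on row locks); proc-E alone leaves proc-B blocked (short on row locks); proc-D alone leaves proc-B blocked (short on row locks); proc-H alone leaves proc-B blocked (short on row locks); proc-F alone leaves proc-B blocked (short on row locks).
The survivors complete as proc-E, proc-A, proc-D, proc-B. Walking it through (starting from the post-abort pool):
  pool = (5, 6, 4, 0)
  proc-E needs (1, 2, 1, 0) <= (5, 6, 4, 0) -> finishes; pool += (0, 2, 0, 2) = (5, 8, 4, 2)
  proc-A needs (1, 3, 0, 1) <= (5, 8, 4, 2) -> finishes; pool += (2, 1, 0, 1) = (7, 9, 4, 3)
  proc-D needs (4, 6, 2, 3) <= (7, 9, 4, 3) -> finishes; pool += (1, 0, 1, 3) = (8, 9, 5, 6)
  proc-B needs (8, 0, 0, 0) <= (8, 9, 5, 6) -> finishes; pool += (1, 3, 2, 2) = (9, 12, 7, 8)


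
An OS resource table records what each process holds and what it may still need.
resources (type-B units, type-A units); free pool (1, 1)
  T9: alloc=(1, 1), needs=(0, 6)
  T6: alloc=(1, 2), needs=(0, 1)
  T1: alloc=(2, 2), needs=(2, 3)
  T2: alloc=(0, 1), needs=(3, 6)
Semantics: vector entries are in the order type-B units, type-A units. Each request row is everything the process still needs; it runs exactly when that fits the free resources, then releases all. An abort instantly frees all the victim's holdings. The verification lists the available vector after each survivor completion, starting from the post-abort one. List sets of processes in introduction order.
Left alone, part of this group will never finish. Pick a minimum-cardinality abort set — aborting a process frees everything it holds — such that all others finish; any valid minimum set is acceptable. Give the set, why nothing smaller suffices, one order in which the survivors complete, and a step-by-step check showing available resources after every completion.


Minimum abort set: T9.
Key observation: the deadlocked T2 becomes finishable only because T9 released (1, 1); it completes at step 3 below.
No smaller set exists: with zero aborts the deadlock remains.
The survivors complete as T6, T1, T2. Walking it through (starting from the post-abort pool):
  pool = (2, 2)
  run T6 (needs (0, 1), free (2, 2)); after release of (1, 2) the pool is (3, 4)
  run T1 (needs (2, 3), free (3, 4)); after release of (2, 2) the pool is (5, 6)
  run T2 (needs (3, 6), free (5, 6)); after release of (0, 1) the pool is (5, 7)


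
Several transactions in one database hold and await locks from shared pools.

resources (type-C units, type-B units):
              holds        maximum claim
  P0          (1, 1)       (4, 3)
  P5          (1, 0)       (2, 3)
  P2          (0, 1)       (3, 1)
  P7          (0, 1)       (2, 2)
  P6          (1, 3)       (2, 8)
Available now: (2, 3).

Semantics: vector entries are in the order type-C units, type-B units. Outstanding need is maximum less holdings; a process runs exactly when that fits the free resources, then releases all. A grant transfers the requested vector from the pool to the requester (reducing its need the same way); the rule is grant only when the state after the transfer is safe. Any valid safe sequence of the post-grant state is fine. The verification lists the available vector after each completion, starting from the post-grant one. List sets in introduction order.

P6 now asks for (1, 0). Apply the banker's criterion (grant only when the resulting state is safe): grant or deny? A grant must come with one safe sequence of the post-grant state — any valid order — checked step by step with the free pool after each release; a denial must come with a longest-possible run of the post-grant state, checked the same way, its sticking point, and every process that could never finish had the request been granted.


DENY — the pretend-granted state is unsafe.
Key observation: after P5, P7 the pool peaks at (2, 4), and each blocked process is short somewhere: P0 on type-C units; P2 on type-C units; P6 on type-B units.
After a pretend grant, a maximal execution: P5, P7 — then nothing else fits. Walking it through:
  pool = (1, 3)
  run P5 (needs (1, 3), free (1, 3)); after release of (1, 0) the pool is (2, 3)
  run P7 (needs (2, 1), free (2, 3)); after release of (0, 1) the pool is (2, 4)
  P0 still needs (3, 2) but only (2, 4) is free — short on type-C units
  P2 still needs (3, 0) but only (2, 4) is free — short on type-C units
  P6 still needs (0, 5) but only (2, 4) is free — short on type-B units
Processes that could never finish after the grant: P0, P2 and P6.


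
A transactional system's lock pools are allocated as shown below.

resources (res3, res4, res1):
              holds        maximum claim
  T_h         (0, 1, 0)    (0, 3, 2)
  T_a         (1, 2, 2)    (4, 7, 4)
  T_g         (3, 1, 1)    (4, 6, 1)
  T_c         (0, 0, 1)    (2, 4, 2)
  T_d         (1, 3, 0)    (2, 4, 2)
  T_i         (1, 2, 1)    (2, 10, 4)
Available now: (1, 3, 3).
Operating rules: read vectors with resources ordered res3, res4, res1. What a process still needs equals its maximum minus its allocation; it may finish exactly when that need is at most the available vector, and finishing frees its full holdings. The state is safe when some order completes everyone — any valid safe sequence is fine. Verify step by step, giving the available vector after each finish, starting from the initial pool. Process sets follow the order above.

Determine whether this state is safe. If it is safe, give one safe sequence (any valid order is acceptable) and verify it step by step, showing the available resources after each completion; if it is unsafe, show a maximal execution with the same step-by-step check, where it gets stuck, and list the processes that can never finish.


SAFE — a valid safe sequence is T_d, T_g, T_a, T_i, T_h, T_c.
Key observation: reading the order forward, T_d is the first process whose need (1, 1, 2) meets the free pool (1, 3, 3) exactly on a resource it requests.
Step-by-step check:
  pool = (1, 3, 3)
  T_d: need (1, 1, 2) fits (1, 3, 3); releases (1, 3, 0), pool now (2, 6, 3)
  T_g: need (1, 5, 0) fits (2, 6, 3); releases (3, 1, 1), pool now (5, 7, 4)
  T_a: need (3, 5, 2) fits (5, 7, 4); releases (1, 2, 2), pool now (6, 9, 6)
  T_i: need (1, 8, 3) fits (6, 9, 6); releases (1, 2, 1), pool now (7, 11, 7)
  T_h: need (0, 2, 2) fits (7, 11, 7); releases (0, 1, 0), pool now (7, 12, 7)
  T_c: need (2, 4, 1) fits (7, 12, 7); releases (0, 0, 1), pool now (7, 12, 8)


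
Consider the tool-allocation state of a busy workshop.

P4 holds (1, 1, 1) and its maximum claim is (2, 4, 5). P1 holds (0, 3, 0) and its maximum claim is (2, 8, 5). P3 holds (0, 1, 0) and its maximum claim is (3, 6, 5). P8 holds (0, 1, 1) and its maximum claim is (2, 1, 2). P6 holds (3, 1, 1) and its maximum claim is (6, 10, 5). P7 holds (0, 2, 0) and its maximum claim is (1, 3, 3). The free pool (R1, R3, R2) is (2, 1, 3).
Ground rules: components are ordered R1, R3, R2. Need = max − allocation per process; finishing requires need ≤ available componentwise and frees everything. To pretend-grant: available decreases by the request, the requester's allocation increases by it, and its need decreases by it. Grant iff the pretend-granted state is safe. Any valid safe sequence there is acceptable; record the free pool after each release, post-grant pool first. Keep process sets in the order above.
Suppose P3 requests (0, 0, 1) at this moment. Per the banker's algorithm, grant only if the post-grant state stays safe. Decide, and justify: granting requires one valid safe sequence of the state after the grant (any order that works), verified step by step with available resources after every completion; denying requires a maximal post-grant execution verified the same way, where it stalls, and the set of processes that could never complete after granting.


DENY. Granting would leave the state unsafe.
Key observation: once P8, P7 finish, the pool peaks at (2, 4, 3) — and every remaining process still needs more R2 than that.
On the post-grant state, P8, P7 is a maximal run — nothing extends it. Walking it through:
  pool = (2, 1, 2)
  run P8 (needs (2, 0, 1), free (2, 1, 2)); after release of (0, 1, 1) the pool is (2, 2, 3)
  run P7 (needs (1, 1, 3), free (2, 2, 3)); after release of (0, 2, 0) the pool is (2, 4, 3)
  blocked: P4 wants (1, 3, 4), pool (2, 4, 3) — not enough R2
  blocked: P1 wants (2, 5, 5), pool (2, 4, 3) — not enough R3 and R2
  blocked: P3 wants (3, 5, 4), pool (2, 4, 3) — not enough R1, R3 and R2
  blocked: P6 wants (3, 9, 4), pool (2, 4, 3) — not enough R1, R3 and R2
Post-grant, the permanently blocked set is P4, P1, P3 and P6.


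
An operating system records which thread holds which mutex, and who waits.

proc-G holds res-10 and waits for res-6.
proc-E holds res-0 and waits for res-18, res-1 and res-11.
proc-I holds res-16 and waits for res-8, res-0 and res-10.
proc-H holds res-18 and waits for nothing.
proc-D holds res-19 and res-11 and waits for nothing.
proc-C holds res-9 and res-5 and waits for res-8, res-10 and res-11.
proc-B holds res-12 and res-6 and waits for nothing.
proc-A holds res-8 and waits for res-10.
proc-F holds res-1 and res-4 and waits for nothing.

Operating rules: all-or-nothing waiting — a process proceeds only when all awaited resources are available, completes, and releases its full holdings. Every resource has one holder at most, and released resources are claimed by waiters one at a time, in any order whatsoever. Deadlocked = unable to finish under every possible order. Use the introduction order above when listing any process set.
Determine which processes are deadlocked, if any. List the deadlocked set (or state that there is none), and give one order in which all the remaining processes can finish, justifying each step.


Nothing here is deadlocked.
Key observation: every chain of waits terminates; starting from the processes that wait on nothing, all the rest unlock in turn.
One completion order for the rest: proc-B, proc-G, proc-F, proc-A, proc-D, proc-H, proc-C, proc-E, proc-I.
Step-by-step check:
  proc-B: no waits; runs immediately, freeing res-12 and res-6
  run proc-G (all its waits — res-6 — are resolved); releases res-10
  proc-F: no waits; runs immediately, freeing res-1 and res-4
  run proc-A (all its waits — res-10 — are resolved); releases res-8
  proc-D: no waits; runs immediately, freeing res-19 and res-11
  proc-H: no waits; runs immediately, freeing res-18
  run proc-C (all its waits — res-8, res-10 and res-11 — are resolved); releases res-9 and res-5
  run proc-E (all its waits — res-18, res-1 and res-11 — are resolved); releases res-0
  run proc-I (all its waits — res-8, res-0 and res-10 — are resolved); releases res-16


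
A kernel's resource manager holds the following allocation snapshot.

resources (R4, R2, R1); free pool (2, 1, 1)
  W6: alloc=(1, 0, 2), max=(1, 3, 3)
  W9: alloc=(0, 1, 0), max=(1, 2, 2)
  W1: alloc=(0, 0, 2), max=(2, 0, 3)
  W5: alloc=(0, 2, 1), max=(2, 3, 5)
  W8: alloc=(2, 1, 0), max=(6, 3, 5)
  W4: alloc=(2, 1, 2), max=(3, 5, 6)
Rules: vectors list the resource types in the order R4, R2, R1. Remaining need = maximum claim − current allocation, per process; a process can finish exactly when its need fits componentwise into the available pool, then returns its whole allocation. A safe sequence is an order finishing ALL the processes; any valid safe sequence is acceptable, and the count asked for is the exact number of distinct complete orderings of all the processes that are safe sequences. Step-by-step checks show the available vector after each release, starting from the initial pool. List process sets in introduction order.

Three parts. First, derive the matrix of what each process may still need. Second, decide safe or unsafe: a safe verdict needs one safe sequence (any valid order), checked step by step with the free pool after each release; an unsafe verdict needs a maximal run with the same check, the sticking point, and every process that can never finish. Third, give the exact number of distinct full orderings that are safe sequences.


(1) Need matrix, components ordered R4, R2, R1:
  W6: (0, 3, 1)
  W9: (1, 1, 2)
  W1: (2, 0, 1)
  W5: (2, 1, 4)
  W8: (4, 2, 5)
  W4: (1, 4, 4)
(2) UNSAFE — no complete ordering exists.
Key observation: after W1, W9 the pool peaks at (2, 2, 3), and each blocked process is short somewhere: W6 on R2; W5 on R1; W8 on R4, R1; W4 on R2, R1.
A maximal execution: W1, W9 — then nothing else fits. Walking it through:
  pool = (2, 1, 1)
  W1 needs (2, 0, 1) <= (2, 1, 1) -> finishes; pool += (0, 0, 2) = (2, 1, 3)
  W9 needs (1, 1, 2) <= (2, 1, 3) -> finishes; pool += (0, 1, 0) = (2, 2, 3)
  W6 cannot run: need (0, 3, 1) vs free (2, 2, 3) (insufficient R2)
  W5 cannot run: need (2, 1, 4) vs free (2, 2, 3) (insufficient R1)
  W8 cannot run: need (4, 2, 5) vs free (2, 2, 3) (insufficient R4 and R1)
  W4 cannot run: need (1, 4, 4) vs free (2, 2, 3) (insufficient R2 and R1)
Permanently blocked: W6, W5, W8 and W4.
(3) Precisely 0 of the possible complete orderings are safe sequences.


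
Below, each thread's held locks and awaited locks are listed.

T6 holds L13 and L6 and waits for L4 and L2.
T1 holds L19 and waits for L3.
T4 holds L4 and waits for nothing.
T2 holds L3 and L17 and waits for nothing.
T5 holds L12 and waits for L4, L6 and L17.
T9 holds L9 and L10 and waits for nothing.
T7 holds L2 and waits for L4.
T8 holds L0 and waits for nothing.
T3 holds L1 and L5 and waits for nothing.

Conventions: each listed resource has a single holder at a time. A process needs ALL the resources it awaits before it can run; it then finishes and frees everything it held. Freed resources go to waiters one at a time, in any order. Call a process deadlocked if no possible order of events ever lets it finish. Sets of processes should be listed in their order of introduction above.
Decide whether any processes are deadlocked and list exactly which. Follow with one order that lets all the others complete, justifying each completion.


No process is deadlocked.
Key observation: all waits point, directly or indirectly, at processes that can finish, so nothing is permanently blocked.
A valid finishing order for the others: T4, T3, T7, T8, T2, T1, T9, T6, T5.
Walking it through:
  T4 waits on nothing -> runs at once and releases L4
  T3 waits on nothing -> runs at once and releases L1 and L5
  T7 waits on L4 — all released -> runs and releases L2
  T8 waits on nothing -> runs at once and releases L0
  T2 waits on nothing -> runs at once and releases L3 and L17
  T1 waits on L3 — all released -> runs and releases L19
  T9 waits on nothing -> runs at once and releases L9 and L10
  T6 waits on L4 and L2 — all released -> runs and releases L13 and L6
  T5 waits on L4, L6 and L17 — all released -> runs and releases L12


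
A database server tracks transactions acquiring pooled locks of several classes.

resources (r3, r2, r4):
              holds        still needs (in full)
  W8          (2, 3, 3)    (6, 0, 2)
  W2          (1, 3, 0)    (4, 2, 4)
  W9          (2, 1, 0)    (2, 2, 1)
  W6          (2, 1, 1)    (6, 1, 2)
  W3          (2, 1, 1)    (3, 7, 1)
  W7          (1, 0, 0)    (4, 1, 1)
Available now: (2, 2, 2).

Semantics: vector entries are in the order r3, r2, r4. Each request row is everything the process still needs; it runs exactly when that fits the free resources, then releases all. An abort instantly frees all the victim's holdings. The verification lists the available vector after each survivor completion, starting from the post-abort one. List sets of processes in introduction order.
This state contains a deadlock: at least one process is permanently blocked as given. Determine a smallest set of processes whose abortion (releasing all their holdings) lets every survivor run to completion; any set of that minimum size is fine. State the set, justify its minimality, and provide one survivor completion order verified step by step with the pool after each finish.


Abort W2.
Key observation: the returned (1, 3, 0) from W2 is what brings W8 — unrunnable before, under any order — into play at step 3.
Minimality: the empty abort set fails — the state is deadlocked as it stands.
Survivors finish in the order: W9, W7, W8, W3, W6. Walking it through (pool after the aborts first):
  pool = (3, 5, 2)
  run W9 (needs (2, 2, 1), free (3, 5, 2)); after release of (2, 1, 0) the pool is (5, 6, 2)
  run W7 (needs (4, 1, 1), free (5, 6, 2)); after release of (1, 0, 0) the pool is (6, 6, 2)
  run W8 (needs (6, 0, 2), free (6, 6, 2)); after release of (2, 3, 3) the pool is (8, 9, 5)
  run W3 (needs (3, 7, 1), free (8, 9, 5)); after release of (2, 1, 1) the pool is (10, 10, 6)
  run W6 (needs (6, 1, 2), free (10, 10, 6)); after release of (2, 1, 1) the pool is (12, 11, 7)


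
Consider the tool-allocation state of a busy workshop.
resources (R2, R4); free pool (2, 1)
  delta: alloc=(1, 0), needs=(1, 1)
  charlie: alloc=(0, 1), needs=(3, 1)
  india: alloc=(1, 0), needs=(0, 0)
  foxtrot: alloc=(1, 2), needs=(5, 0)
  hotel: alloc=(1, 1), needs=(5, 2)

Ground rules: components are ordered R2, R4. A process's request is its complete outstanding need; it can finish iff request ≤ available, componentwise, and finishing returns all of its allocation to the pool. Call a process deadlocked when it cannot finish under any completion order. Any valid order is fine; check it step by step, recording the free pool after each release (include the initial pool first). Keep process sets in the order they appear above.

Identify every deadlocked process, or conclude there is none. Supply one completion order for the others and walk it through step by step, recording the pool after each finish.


The deadlocked set is foxtrot and hotel.
Key observation: no order helps: past india, charlie, delta, the free pool tops out at (4, 2), below what each blocked process needs in R2.
A valid finishing order for the others: india, charlie, delta. Verifying each step:
  pool = (2, 1)
  india: need (0, 0) fits (2, 1); releases (1, 0), pool now (3, 1)
  charlie: need (3, 1) fits (3, 1); releases (0, 1), pool now (3, 2)
  delta: need (1, 1) fits (3, 2); releases (1, 0), pool now (4, 2)
None of the blocked processes ever fits:
  foxtrot cannot run: need (5, 0) vs free (4, 2) (insufficient R2)
  hotel cannot run: need (5, 2) vs free (4, 2) (insufficient R2)


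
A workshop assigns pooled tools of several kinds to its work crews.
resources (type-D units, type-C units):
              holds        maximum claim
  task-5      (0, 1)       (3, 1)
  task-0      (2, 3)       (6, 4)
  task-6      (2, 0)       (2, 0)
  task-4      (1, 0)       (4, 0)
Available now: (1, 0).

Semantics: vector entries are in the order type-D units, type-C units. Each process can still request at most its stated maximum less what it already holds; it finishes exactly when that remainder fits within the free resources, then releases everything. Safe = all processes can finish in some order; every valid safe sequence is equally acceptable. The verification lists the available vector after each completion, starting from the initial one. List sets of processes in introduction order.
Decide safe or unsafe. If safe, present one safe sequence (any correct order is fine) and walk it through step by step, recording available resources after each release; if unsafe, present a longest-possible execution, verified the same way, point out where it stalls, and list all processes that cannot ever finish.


SAFE, for example via the order task-6, task-4, task-5, task-0.
Key observation: at task-4 the run first touches a limit — (3, 0) against (3, 0), exact on a resource it actually requests.
Check, step by step:
  pool = (1, 0)
  run task-6 (needs (0, 0), free (1, 0)); after release of (2, 0) the pool is (3, 0)
  run task-4 (needs (3, 0), free (3, 0)); after release of (1, 0) the pool is (4, 0)
  run task-5 (needs (3, 0), free (4, 0)); after release of (0, 1) the pool is (4, 1)
  run task-0 (needs (4, 1), free (4, 1)); after release of (2, 3) the pool is (6, 4)


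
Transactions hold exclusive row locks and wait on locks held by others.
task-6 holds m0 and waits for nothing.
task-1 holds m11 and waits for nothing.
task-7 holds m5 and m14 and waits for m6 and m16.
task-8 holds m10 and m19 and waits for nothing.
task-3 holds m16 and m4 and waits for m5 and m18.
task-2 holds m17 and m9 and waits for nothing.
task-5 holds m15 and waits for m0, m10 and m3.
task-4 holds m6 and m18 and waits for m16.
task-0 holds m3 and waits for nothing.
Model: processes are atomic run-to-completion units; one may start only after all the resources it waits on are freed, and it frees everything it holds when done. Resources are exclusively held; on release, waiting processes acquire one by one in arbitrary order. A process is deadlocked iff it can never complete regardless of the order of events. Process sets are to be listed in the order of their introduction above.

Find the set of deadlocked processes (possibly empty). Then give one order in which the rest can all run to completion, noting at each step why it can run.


Deadlocked: task-7, task-3 and task-4.
Key observation: the knot is the closed ring of waits task-7 -> task-3 -> task-7; task-4 is caught in further circular waits.
One completion order for the rest: task-0, task-8, task-6, task-1, task-5, task-2.
Check, step by step:
  task-0: no waits; runs immediately, freeing m3
  task-8: no waits; runs immediately, freeing m10 and m19
  task-6: no waits; runs immediately, freeing m0
  task-1: no waits; runs immediately, freeing m11
  task-5: everything it awaited (m0, m10 and m3) is free; runs, freeing m15
  task-2: no waits; runs immediately, freeing m17 and m9


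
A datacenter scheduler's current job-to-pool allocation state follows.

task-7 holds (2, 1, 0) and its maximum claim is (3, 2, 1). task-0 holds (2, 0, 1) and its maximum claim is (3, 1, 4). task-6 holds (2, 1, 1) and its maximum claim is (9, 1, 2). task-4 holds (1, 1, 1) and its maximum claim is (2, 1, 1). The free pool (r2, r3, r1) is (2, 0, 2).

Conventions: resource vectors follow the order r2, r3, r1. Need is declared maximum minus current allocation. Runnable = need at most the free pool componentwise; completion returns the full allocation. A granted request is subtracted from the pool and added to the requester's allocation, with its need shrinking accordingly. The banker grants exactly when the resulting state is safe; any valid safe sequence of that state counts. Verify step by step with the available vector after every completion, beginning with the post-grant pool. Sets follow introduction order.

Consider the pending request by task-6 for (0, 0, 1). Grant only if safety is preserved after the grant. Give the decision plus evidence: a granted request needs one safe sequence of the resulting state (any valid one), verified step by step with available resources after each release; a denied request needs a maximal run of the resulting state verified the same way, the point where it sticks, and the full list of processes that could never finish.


DENY — the pretend-granted state is unsafe.
Key observation: after task-4, task-7 the pool peaks at (5, 2, 2), and each blocked process is short somewhere: task-0 on r1; task-6 on r2.
After a pretend grant, a maximal execution: task-4, task-7 — then nothing else fits. Check, step by step:
  pool = (2, 0, 1)
  run task-4 (needs (1, 0, 0), free (2, 0, 1)); after release of (1, 1, 1) the pool is (3, 1, 2)
  run task-7 (needs (1, 1, 1), free (3, 1, 2)); after release of (2, 1, 0) the pool is (5, 2, 2)
  task-0 cannot run: need (1, 1, 3) vs free (5, 2, 2) (insufficient r1)
  task-6 cannot run: need (7, 0, 0) vs free (5, 2, 2) (insufficient r2)
Had the request been granted, task-0 and task-6 could never finish.


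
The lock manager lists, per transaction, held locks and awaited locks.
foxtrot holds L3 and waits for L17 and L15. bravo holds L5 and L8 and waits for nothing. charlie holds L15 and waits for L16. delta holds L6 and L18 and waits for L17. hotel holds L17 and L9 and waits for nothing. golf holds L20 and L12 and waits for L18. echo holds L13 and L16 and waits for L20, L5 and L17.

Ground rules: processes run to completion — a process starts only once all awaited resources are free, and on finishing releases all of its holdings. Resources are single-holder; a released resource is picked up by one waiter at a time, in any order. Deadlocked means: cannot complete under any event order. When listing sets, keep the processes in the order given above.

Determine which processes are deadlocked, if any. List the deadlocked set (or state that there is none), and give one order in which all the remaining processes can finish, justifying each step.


No process is deadlocked.
Key observation: the wait graph is acyclic; completion cascades from the unblocked processes through everyone else.
One completion order for the rest: hotel, delta, golf, bravo, echo, charlie, foxtrot.
Step-by-step check:
  run hotel (it waits on nothing); releases L17 and L9
  delta: everything it awaited (L17) is free; runs, freeing L6 and L18
  golf: everything it awaited (L18) is free; runs, freeing L20 and L12
  run bravo (it waits on nothing); releases L5 and L8
  echo: everything it awaited (L20, L5 and L17) is free; runs, freeing L13 and L16
  charlie: everything it awaited (L16) is free; runs, freeing L15
  foxtrot: everything it awaited (L17 and L15) is free; runs, freeing L3


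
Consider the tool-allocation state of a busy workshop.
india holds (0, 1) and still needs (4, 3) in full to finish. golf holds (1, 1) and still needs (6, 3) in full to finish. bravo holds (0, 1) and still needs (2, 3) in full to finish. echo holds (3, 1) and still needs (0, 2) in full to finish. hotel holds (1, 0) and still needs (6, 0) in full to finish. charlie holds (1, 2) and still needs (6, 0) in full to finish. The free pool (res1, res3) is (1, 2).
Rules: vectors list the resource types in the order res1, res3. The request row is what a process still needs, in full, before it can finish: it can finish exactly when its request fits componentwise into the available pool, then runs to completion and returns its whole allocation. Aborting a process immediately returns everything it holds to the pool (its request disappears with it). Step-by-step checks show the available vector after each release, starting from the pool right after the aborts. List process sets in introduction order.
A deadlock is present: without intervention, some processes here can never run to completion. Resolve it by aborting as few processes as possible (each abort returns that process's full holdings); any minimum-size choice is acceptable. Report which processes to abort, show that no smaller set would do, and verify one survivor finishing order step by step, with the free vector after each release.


The answer: abort golf and hotel.
Key observation: the deadlocked charlie becomes finishable only because golf and hotel released (2, 1); it completes at step 3 below.
Why nothing smaller works — every single abort fails: india alone leaves golf blocked (short on res1); golf alone leaves hotel blocked (short on res1); bravo alone leaves golf blocked (short on res1); echo alone leaves golf blocked (short on res1); hotel alone leaves golf blocked (short on res1); charlie alone leaves golf blocked (short on res1).
Survivors finish in the order: bravo, echo, charlie, india. Walking it through (pool after the aborts first):
  pool = (3, 3)
  run bravo (needs (2, 3), free (3, 3)); after release of (0, 1) the pool is (3, 4)
  run echo (needs (0, 2), free (3, 4)); after release of (3, 1) the pool is (6, 5)
  run charlie (needs (6, 0), free (6, 5)); after release of (1, 2) the pool is (7, 7)
  run india (needs (4, 3), free (7, 7)); after release of (0, 1) the pool is (7, 8)
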